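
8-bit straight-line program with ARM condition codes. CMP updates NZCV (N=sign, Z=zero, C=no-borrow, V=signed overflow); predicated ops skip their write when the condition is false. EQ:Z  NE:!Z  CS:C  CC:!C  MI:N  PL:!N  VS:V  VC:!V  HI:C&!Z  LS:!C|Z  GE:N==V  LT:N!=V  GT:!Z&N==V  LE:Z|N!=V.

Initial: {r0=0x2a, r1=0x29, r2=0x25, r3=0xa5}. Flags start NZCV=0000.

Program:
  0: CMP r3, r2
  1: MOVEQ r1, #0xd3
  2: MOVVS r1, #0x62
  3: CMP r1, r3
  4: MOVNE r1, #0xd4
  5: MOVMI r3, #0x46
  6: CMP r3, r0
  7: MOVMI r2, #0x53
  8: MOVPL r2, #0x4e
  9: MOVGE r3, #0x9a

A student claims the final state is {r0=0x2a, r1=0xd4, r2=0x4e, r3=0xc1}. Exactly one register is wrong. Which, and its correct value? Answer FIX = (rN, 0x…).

FIX = (r3, 0x9a)

[0] flags=1010 → (cmp)
[1] flags=1010 EQ?F → skip
[2] flags=1010 VS?F → skip
[3] flags=1001 → (cmp)
[4] flags=1001 NE?T → r1=0xd4
[5] flags=1001 MI?T → r3=0x46
[6] flags=0010 → (cmp)
[7] flags=0010 MI?F → skip
[8] flags=0010 PL?T → r2=0x4e
[9] flags=0010 GE?T → r3=0x9a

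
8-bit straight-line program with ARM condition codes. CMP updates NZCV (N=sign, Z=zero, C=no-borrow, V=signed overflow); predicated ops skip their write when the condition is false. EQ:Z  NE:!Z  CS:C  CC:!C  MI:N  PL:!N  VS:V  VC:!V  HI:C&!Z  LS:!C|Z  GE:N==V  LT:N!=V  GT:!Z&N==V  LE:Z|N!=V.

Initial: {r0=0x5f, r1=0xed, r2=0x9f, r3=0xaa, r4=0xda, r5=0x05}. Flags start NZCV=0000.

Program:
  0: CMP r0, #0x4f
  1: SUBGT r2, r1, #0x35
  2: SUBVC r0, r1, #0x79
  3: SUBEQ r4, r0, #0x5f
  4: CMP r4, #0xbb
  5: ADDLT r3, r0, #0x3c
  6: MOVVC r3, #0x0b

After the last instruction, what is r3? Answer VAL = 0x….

0: ✓ CMP  NZCV=0010
1: ✓ SUBGT  r2←0xb8
2: ✓ SUBVC  r0←0x74
3: · SUBEQ
4: ✓ CMP  NZCV=0010
5: · ADDLT
6: ✓ MOVVC  r3←0x0b

VAL = 0x0b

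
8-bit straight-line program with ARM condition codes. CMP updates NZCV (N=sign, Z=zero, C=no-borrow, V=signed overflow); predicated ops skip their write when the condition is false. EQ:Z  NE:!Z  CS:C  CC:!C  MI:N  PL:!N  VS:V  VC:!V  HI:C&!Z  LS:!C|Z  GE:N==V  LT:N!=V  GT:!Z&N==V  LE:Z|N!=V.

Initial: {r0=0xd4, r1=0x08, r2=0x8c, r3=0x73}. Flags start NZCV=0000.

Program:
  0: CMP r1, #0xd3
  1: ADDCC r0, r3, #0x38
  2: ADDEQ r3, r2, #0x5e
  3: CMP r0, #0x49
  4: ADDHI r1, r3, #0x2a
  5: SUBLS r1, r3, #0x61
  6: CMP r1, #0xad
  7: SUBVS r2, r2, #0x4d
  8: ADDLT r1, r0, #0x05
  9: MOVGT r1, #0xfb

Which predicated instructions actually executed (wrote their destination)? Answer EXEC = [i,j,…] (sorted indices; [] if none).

EXEC = [1,4,8]

0: ✓ CMP  NZCV=0000
1: ✓ ADDCC  r0←0xab
2: · ADDEQ
3: ✓ CMP  NZCV=0011
4: ✓ ADDHI  r1←0x9d
5: · SUBLS
6: ✓ CMP  NZCV=1000
7: · SUBVS
8: ✓ ADDLT  r1←0xb0
9: · MOVGT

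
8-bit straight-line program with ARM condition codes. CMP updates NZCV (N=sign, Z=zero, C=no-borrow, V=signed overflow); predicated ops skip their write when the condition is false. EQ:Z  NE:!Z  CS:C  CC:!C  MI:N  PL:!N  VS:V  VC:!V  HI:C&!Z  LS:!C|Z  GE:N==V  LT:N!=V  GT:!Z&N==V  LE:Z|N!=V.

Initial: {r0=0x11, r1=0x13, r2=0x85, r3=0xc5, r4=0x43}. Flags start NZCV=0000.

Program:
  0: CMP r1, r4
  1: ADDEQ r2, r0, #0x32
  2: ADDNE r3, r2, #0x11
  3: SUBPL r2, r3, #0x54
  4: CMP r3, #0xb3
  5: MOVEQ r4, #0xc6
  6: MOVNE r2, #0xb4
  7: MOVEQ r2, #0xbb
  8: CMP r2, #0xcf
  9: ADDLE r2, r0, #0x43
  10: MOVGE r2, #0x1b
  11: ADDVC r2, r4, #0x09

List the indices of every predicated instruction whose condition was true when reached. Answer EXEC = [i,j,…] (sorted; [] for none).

EXEC = [2,6,9,11]

0: ✓ CMP  NZCV=1000
1: · ADDEQ
2: ✓ ADDNE  r3←0x96
3: · SUBPL
4: ✓ CMP  NZCV=1000
5: · MOVEQ
6: ✓ MOVNE  r2←0xb4
7: · MOVEQ
8: ✓ CMP  NZCV=1000
9: ✓ ADDLE  r2←0x54
10: · MOVGE
11: ✓ ADDVC  r2←0x4c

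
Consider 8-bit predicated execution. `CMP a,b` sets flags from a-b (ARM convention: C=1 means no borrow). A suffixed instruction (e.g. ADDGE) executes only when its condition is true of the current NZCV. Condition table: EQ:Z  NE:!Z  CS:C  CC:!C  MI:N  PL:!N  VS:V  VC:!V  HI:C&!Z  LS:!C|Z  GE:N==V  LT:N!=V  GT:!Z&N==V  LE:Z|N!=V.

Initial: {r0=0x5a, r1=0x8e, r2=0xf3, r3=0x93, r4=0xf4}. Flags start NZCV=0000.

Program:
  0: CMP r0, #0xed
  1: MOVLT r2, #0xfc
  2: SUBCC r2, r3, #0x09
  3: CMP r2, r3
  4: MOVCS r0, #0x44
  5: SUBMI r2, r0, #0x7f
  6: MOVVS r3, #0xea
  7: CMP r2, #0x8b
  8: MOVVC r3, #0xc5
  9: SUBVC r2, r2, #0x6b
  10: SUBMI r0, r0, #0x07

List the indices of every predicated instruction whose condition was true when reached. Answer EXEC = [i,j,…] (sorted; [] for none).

0: ✓ CMP  NZCV=0000
1: · MOVLT
2: ✓ SUBCC  r2←0x8a
3: ✓ CMP  NZCV=1000
4: · MOVCS
5: ✓ SUBMI  r2←0xdb
6: · MOVVS
7: ✓ CMP  NZCV=0010
8: ✓ MOVVC  r3←0xc5
9: ✓ SUBVC  r2←0x70
10: · SUBMI

EXEC = [2,5,8,9]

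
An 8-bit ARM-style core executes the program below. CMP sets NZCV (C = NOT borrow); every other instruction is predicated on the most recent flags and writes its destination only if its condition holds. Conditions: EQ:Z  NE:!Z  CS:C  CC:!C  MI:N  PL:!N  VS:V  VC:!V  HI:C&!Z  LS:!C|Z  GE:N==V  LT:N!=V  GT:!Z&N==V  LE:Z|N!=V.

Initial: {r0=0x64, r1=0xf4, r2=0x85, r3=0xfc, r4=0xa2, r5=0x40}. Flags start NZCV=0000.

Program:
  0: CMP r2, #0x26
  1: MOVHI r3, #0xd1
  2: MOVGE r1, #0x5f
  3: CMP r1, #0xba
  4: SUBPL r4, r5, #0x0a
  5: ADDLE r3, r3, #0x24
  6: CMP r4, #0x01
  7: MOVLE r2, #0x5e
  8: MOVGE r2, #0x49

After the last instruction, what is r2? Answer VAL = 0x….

[0] flags=0011 → (cmp)
[1] flags=0011 HI?T → r3=0xd1
[2] flags=0011 GE?F → skip
[3] flags=0010 → (cmp)
[4] flags=0010 PL?T → r4=0x36
[5] flags=0010 LE?F → skip
[6] flags=0010 → (cmp)
[7] flags=0010 LE?F → skip
[8] flags=0010 GE?T → r2=0x49

VAL = 0x49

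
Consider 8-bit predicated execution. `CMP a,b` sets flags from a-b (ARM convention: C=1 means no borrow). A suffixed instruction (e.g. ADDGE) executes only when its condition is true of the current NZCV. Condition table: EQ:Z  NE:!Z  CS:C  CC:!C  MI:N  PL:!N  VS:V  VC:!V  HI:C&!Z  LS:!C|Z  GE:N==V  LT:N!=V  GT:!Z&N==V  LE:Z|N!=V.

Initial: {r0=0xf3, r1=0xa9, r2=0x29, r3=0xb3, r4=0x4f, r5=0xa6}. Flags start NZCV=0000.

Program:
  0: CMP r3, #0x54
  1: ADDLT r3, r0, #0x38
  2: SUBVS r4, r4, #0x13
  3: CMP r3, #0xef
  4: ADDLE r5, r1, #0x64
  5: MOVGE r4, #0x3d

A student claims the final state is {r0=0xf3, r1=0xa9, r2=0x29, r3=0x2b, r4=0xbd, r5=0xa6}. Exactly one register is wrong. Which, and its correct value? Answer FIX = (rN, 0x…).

FIX = (r4, 0x3d)

0: ✓ CMP  NZCV=0011
1: ✓ ADDLT  r3←0x2b
2: ✓ SUBVS  r4←0x3c
3: ✓ CMP  NZCV=0000
4: · ADDLE
5: ✓ MOVGE  r4←0x3d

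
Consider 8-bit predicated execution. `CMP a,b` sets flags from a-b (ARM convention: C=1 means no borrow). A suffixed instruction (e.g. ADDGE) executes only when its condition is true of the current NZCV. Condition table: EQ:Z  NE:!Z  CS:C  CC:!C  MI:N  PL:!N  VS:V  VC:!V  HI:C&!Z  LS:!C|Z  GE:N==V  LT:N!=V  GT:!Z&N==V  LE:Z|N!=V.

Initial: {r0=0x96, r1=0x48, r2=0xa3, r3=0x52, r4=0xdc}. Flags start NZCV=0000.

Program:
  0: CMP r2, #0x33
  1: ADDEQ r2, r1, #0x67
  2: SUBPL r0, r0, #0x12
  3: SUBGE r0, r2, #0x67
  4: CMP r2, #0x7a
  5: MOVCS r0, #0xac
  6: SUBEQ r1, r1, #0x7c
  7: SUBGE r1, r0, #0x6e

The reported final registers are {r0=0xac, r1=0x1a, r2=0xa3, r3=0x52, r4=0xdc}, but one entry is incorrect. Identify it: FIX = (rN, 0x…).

0: ✓ CMP  NZCV=0011
1: · ADDEQ
2: ✓ SUBPL  r0←0x84
3: · SUBGE
4: ✓ CMP  NZCV=0011
5: ✓ MOVCS  r0←0xac
6: · SUBEQ
7: · SUBGE

FIX = (r1, 0x48)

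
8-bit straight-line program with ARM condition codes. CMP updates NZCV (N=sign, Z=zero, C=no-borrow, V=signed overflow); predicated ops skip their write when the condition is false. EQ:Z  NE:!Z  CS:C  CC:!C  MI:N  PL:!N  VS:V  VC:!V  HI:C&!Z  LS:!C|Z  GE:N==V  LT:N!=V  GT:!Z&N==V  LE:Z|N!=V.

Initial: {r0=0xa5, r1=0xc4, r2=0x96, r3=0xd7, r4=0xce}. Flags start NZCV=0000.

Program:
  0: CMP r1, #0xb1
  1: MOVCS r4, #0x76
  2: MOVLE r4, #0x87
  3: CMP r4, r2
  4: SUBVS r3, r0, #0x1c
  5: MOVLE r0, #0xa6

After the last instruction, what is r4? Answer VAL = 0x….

VAL = 0x76

[0] flags=0010 → (cmp)
[1] flags=0010 CS?T → r4=0x76
[2] flags=0010 LE?F → skip
[3] flags=1001 → (cmp)
[4] flags=1001 VS?T → r3=0x89
[5] flags=1001 LE?F → skip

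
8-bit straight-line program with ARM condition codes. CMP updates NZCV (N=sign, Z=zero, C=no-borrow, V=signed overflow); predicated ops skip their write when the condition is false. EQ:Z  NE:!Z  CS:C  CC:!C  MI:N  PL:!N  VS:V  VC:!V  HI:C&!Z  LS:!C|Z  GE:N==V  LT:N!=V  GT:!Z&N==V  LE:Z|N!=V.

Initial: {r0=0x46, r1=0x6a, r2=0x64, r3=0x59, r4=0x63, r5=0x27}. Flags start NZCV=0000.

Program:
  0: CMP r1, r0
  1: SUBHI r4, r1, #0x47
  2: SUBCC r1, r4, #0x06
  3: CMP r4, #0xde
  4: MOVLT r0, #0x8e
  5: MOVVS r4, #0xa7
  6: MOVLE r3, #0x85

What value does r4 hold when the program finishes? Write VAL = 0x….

VAL = 0x23

0: ✓ CMP  NZCV=0010
1: ✓ SUBHI  r4←0x23
2: · SUBCC
3: ✓ CMP  NZCV=0000
4: · MOVLT
5: · MOVVS
6: · MOVLE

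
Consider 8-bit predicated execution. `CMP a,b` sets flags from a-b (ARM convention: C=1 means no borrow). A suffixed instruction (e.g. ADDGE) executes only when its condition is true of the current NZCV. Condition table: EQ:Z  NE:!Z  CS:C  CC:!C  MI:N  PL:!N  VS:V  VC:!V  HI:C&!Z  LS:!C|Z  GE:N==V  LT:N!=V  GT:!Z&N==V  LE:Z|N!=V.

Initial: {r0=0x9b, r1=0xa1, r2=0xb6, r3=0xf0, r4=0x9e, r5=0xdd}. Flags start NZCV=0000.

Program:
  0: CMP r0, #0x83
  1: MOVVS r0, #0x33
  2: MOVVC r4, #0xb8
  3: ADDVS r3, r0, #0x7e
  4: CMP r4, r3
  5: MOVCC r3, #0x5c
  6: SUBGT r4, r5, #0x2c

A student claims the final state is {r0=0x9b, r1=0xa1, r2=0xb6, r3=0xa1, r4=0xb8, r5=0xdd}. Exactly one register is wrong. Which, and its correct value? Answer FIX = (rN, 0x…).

FIX = (r3, 0x5c)

[0] flags=0010 → (cmp)
[1] flags=0010 VS?F → skip
[2] flags=0010 VC?T → r4=0xb8
[3] flags=0010 VS?F → skip
[4] flags=1000 → (cmp)
[5] flags=1000 CC?T → r3=0x5c
[6] flags=1000 GT?F → skip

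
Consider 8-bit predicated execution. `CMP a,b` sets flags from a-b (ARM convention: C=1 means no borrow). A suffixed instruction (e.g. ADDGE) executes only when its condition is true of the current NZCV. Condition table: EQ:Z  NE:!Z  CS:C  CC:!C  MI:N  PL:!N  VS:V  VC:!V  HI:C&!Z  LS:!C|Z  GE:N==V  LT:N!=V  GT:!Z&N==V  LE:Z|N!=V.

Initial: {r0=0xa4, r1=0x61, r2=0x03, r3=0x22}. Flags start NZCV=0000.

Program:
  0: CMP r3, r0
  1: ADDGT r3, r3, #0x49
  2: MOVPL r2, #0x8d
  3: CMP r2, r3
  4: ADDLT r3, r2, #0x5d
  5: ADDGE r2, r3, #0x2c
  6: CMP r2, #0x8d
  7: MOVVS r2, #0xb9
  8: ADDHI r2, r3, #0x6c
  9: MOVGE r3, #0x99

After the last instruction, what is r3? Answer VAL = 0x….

[0] flags=0000 → (cmp)
[1] flags=0000 GT?T → r3=0x6b
[2] flags=0000 PL?T → r2=0x8d
[3] flags=0011 → (cmp)
[4] flags=0011 LT?T → r3=0xea
[5] flags=0011 GE?F → skip
[6] flags=0110 → (cmp)
[7] flags=0110 VS?F → skip
[8] flags=0110 HI?F → skip
[9] flags=0110 GE?T → r3=0x99

VAL = 0x99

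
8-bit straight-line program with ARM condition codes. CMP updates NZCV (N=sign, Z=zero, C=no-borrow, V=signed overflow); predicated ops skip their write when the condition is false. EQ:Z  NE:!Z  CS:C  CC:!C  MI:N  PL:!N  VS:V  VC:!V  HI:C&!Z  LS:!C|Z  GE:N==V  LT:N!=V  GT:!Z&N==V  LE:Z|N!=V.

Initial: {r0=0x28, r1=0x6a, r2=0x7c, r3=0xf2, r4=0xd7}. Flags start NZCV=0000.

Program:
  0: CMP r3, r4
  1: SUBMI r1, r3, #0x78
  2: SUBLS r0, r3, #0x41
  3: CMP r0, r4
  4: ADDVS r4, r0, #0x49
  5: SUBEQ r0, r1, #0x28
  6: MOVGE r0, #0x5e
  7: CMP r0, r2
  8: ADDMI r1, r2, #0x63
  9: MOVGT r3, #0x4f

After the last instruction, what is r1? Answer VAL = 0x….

VAL = 0xdf

[0] flags=0010 → (cmp)
[1] flags=0010 MI?F → skip
[2] flags=0010 LS?F → skip
[3] flags=0000 → (cmp)
[4] flags=0000 VS?F → skip
[5] flags=0000 EQ?F → skip
[6] flags=0000 GE?T → r0=0x5e
[7] flags=1000 → (cmp)
[8] flags=1000 MI?T → r1=0xdf
[9] flags=1000 GT?F → skip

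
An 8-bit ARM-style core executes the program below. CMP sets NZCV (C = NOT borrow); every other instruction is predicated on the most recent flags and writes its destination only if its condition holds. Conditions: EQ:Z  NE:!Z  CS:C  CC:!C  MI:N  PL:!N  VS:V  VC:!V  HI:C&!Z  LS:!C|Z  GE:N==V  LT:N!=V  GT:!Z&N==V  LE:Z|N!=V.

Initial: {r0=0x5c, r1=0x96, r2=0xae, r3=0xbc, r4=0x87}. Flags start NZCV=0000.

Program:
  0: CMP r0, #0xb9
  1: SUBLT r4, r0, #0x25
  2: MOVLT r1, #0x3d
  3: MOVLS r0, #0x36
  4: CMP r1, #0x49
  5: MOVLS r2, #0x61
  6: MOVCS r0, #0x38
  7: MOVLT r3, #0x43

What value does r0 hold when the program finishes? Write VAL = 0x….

VAL = 0x38

[0] flags=1001 → (cmp)
[1] flags=1001 LT?F → skip
[2] flags=1001 LT?F → skip
[3] flags=1001 LS?T → r0=0x36
[4] flags=0011 → (cmp)
[5] flags=0011 LS?F → skip
[6] flags=0011 CS?T → r0=0x38
[7] flags=0011 LT?T → r3=0x43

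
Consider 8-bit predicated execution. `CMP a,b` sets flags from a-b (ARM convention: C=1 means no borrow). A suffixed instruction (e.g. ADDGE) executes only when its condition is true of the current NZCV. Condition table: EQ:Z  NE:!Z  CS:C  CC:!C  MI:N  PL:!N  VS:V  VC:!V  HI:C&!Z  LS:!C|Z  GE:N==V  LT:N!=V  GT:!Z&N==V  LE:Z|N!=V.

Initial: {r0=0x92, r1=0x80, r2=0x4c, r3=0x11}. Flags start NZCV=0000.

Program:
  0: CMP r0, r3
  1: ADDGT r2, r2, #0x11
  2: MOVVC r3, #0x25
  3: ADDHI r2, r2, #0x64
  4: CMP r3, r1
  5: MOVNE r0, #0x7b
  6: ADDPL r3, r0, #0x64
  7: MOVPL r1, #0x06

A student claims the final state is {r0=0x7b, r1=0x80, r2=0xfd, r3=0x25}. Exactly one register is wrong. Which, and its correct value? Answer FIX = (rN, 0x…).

FIX = (r2, 0xb0)

0: ✓ CMP  NZCV=1010
1: · ADDGT
2: ✓ MOVVC  r3←0x25
3: ✓ ADDHI  r2←0xb0
4: ✓ CMP  NZCV=1001
5: ✓ MOVNE  r0←0x7b
6: · ADDPL
7: · MOVPL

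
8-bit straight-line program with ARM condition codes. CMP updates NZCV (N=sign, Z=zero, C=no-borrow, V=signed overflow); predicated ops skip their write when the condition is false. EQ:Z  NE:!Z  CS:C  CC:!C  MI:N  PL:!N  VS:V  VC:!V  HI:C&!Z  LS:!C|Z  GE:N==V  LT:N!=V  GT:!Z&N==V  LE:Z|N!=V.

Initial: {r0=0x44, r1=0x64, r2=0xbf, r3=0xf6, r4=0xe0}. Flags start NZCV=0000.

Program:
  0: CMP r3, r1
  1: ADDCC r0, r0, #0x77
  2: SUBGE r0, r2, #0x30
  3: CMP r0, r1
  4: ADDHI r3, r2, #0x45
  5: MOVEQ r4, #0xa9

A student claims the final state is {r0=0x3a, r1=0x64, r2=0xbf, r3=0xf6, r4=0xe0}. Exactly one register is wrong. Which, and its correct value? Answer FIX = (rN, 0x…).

[0] flags=1010 → (cmp)
[1] flags=1010 CC?F → skip
[2] flags=1010 GE?F → skip
[3] flags=1000 → (cmp)
[4] flags=1000 HI?F → skip
[5] flags=1000 EQ?F → skip

FIX = (r0, 0x44)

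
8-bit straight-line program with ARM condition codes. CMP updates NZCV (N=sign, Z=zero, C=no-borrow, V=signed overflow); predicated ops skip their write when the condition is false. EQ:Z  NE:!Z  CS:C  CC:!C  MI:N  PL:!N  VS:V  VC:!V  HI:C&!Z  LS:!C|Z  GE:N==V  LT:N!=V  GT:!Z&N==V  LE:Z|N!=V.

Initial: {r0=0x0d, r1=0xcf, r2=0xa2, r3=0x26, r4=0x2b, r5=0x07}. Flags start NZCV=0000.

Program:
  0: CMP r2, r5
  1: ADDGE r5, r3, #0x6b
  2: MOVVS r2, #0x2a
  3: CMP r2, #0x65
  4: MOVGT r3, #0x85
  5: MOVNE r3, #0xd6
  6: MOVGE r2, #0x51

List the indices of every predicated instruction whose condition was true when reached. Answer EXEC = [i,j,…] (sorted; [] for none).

EXEC = [5]

[0] flags=1010 → (cmp)
[1] flags=1010 GE?F → skip
[2] flags=1010 VS?F → skip
[3] flags=0011 → (cmp)
[4] flags=0011 GT?F → skip
[5] flags=0011 NE?T → r3=0xd6
[6] flags=0011 GE?F → skip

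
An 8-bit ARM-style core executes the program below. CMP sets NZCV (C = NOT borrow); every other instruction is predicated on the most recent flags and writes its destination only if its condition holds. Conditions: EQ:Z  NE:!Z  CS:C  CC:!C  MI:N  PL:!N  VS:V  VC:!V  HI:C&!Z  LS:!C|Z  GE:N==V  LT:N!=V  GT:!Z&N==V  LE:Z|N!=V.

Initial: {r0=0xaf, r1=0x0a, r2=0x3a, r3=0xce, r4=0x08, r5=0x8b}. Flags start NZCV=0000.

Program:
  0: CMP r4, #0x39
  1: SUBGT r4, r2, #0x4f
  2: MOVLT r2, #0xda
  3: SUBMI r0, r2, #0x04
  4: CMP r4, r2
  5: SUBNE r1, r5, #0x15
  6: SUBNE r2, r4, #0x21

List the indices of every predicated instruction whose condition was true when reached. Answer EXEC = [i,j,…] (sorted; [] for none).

EXEC = [2,3,5,6]

[0] flags=1000 → (cmp)
[1] flags=1000 GT?F → skip
[2] flags=1000 LT?T → r2=0xda
[3] flags=1000 MI?T → r0=0xd6
[4] flags=0000 → (cmp)
[5] flags=0000 NE?T → r1=0x76
[6] flags=0000 NE?T → r2=0xe7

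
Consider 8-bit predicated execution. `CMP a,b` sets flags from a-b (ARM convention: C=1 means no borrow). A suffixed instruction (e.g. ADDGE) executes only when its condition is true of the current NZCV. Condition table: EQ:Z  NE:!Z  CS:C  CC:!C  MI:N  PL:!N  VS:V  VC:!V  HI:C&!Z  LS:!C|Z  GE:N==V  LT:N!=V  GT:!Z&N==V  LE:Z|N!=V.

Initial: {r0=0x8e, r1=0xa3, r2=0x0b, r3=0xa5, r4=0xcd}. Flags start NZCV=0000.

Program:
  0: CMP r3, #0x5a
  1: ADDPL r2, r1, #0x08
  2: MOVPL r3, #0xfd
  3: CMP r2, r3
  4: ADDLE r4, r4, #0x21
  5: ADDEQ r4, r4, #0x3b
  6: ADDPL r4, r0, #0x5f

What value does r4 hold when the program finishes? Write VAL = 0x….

VAL = 0xee

0: ✓ CMP  NZCV=0011
1: ✓ ADDPL  r2←0xab
2: ✓ MOVPL  r3←0xfd
3: ✓ CMP  NZCV=1000
4: ✓ ADDLE  r4←0xee
5: · ADDEQ
6: · ADDPL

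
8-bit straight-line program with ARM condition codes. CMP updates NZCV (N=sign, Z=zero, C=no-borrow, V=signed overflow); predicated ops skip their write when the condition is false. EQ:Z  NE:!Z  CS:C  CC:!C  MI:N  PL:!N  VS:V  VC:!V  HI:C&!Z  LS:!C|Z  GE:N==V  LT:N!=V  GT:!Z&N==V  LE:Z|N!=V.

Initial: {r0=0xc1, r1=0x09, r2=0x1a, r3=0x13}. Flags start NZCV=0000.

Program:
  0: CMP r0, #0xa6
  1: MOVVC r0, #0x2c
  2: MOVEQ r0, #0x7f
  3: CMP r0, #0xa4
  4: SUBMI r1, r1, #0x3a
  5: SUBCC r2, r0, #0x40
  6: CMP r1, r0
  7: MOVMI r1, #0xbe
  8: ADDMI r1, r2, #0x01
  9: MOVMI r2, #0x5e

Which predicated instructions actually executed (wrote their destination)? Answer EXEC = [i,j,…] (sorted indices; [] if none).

[0] flags=0010 → (cmp)
[1] flags=0010 VC?T → r0=0x2c
[2] flags=0010 EQ?F → skip
[3] flags=1001 → (cmp)
[4] flags=1001 MI?T → r1=0xcf
[5] flags=1001 CC?T → r2=0xec
[6] flags=1010 → (cmp)
[7] flags=1010 MI?T → r1=0xbe
[8] flags=1010 MI?T → r1=0xed
[9] flags=1010 MI?T → r2=0x5e

EXEC = [1,4,5,7,8,9]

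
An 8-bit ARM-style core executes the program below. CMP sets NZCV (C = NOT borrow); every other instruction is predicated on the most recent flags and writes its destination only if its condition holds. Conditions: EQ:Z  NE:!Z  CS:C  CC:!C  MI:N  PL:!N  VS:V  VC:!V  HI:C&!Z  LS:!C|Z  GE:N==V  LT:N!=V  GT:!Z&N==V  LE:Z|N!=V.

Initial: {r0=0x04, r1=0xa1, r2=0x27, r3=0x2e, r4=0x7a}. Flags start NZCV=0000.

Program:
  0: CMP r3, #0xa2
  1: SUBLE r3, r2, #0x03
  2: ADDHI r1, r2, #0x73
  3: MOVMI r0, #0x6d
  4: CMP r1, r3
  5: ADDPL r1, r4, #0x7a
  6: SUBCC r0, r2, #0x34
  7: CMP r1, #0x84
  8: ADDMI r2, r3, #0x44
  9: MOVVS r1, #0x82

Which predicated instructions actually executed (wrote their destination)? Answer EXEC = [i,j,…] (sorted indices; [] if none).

[0] flags=1001 → (cmp)
[1] flags=1001 LE?F → skip
[2] flags=1001 HI?F → skip
[3] flags=1001 MI?T → r0=0x6d
[4] flags=0011 → (cmp)
[5] flags=0011 PL?T → r1=0xf4
[6] flags=0011 CC?F → skip
[7] flags=0010 → (cmp)
[8] flags=0010 MI?F → skip
[9] flags=0010 VS?F → skip

EXEC = [3,5]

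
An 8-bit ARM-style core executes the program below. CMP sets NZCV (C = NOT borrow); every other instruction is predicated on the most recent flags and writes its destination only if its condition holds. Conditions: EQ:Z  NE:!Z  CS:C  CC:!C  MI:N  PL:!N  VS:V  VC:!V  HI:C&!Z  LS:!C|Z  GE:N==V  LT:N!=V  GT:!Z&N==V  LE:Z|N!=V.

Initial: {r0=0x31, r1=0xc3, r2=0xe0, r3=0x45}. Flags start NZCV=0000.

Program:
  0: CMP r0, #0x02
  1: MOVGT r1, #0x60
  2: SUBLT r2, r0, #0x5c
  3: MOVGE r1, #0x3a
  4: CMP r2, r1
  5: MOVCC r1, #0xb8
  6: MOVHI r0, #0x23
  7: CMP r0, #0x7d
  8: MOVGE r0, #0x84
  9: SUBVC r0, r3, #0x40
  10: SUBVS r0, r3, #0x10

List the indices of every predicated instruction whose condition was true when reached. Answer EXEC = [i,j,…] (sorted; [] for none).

[0] flags=0010 → (cmp)
[1] flags=0010 GT?T → r1=0x60
[2] flags=0010 LT?F → skip
[3] flags=0010 GE?T → r1=0x3a
[4] flags=1010 → (cmp)
[5] flags=1010 CC?F → skip
[6] flags=1010 HI?T → r0=0x23
[7] flags=1000 → (cmp)
[8] flags=1000 GE?F → skip
[9] flags=1000 VC?T → r0=0x05
[10] flags=1000 VS?F → skip

EXEC = [1,3,6,9]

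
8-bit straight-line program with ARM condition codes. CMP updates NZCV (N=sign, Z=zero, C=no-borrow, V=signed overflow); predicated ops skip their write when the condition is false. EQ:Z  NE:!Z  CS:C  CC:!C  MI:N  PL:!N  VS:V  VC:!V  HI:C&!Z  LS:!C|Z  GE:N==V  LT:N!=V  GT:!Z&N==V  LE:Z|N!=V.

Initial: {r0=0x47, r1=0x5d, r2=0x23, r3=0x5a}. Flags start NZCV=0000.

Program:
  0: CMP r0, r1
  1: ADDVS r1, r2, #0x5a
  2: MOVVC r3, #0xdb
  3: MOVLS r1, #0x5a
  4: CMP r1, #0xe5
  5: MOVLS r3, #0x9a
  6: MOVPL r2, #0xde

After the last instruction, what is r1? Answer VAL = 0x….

0: ✓ CMP  NZCV=1000
1: · ADDVS
2: ✓ MOVVC  r3←0xdb
3: ✓ MOVLS  r1←0x5a
4: ✓ CMP  NZCV=0000
5: ✓ MOVLS  r3←0x9a
6: ✓ MOVPL  r2←0xde

VAL = 0x5a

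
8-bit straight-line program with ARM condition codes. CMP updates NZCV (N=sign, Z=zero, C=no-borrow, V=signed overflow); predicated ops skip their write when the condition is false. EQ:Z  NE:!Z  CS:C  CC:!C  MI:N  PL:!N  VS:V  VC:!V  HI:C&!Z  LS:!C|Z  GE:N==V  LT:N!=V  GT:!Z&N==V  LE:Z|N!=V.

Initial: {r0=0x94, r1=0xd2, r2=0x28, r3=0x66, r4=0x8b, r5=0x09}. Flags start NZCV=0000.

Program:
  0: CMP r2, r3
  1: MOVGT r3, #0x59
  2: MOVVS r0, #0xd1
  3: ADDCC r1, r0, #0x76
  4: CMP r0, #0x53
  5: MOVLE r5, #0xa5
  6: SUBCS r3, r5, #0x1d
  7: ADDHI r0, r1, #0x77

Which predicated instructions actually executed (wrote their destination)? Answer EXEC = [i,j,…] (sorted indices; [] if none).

0: ✓ CMP  NZCV=1000
1: · MOVGT
2: · MOVVS
3: ✓ ADDCC  r1←0x0a
4: ✓ CMP  NZCV=0011
5: ✓ MOVLE  r5←0xa5
6: ✓ SUBCS  r3←0x88
7: ✓ ADDHI  r0←0x81

EXEC = [3,5,6,7]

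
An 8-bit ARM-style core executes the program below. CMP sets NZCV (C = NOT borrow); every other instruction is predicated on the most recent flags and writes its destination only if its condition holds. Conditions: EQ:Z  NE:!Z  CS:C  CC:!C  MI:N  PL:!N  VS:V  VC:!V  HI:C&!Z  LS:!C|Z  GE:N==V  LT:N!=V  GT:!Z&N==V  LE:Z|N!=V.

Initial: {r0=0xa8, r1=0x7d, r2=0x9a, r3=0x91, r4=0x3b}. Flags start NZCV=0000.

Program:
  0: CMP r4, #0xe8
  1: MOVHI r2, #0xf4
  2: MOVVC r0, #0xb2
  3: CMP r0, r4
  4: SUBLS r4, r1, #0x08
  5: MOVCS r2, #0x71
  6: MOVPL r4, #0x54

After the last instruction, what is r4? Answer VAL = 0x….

VAL = 0x54

[0] flags=0000 → (cmp)
[1] flags=0000 HI?F → skip
[2] flags=0000 VC?T → r0=0xb2
[3] flags=0011 → (cmp)
[4] flags=0011 LS?F → skip
[5] flags=0011 CS?T → r2=0x71
[6] flags=0011 PL?T → r4=0x54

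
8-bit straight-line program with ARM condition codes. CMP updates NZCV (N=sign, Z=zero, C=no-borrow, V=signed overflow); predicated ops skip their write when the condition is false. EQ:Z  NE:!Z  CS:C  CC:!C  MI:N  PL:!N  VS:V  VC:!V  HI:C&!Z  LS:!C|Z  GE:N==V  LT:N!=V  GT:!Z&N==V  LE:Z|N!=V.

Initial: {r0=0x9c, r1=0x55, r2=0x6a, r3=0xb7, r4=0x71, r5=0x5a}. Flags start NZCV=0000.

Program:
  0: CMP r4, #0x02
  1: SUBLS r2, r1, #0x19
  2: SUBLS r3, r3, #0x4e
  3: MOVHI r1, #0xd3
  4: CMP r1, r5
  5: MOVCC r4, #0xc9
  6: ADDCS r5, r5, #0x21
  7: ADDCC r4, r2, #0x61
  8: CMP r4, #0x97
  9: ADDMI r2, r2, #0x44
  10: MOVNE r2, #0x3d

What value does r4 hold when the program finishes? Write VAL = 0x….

VAL = 0x71

[0] flags=0010 → (cmp)
[1] flags=0010 LS?F → skip
[2] flags=0010 LS?F → skip
[3] flags=0010 HI?T → r1=0xd3
[4] flags=0011 → (cmp)
[5] flags=0011 CC?F → skip
[6] flags=0011 CS?T → r5=0x7b
[7] flags=0011 CC?F → skip
[8] flags=1001 → (cmp)
[9] flags=1001 MI?T → r2=0xae
[10] flags=1001 NE?T → r2=0x3d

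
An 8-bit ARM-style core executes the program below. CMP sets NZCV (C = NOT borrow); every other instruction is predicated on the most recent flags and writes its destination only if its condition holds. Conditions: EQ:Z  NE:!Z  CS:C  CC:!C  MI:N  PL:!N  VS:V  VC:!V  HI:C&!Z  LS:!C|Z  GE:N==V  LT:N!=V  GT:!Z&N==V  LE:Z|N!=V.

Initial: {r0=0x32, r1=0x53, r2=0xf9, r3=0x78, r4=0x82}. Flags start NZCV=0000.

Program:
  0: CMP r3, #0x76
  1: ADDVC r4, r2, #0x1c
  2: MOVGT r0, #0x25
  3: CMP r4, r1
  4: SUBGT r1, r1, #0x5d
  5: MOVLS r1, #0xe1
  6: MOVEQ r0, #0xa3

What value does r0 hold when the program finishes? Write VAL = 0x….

VAL = 0x25

0: ✓ CMP  NZCV=0010
1: ✓ ADDVC  r4←0x15
2: ✓ MOVGT  r0←0x25
3: ✓ CMP  NZCV=1000
4: · SUBGT
5: ✓ MOVLS  r1←0xe1
6: · MOVEQ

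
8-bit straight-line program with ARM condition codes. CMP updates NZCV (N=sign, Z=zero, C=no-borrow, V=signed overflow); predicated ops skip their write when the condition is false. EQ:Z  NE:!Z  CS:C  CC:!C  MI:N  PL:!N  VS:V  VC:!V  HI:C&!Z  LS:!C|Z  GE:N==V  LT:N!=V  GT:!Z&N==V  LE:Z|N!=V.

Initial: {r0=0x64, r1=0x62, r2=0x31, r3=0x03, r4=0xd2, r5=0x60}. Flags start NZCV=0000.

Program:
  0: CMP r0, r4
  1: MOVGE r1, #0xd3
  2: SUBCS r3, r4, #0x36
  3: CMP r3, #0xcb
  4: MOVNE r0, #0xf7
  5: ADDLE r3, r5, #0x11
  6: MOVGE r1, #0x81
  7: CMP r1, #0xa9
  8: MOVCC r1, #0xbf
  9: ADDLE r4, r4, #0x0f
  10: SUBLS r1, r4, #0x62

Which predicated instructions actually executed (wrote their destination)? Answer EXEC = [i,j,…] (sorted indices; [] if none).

EXEC = [1,4,6,8,9,10]

[0] flags=1001 → (cmp)
[1] flags=1001 GE?T → r1=0xd3
[2] flags=1001 CS?F → skip
[3] flags=0000 → (cmp)
[4] flags=0000 NE?T → r0=0xf7
[5] flags=0000 LE?F → skip
[6] flags=0000 GE?T → r1=0x81
[7] flags=1000 → (cmp)
[8] flags=1000 CC?T → r1=0xbf
[9] flags=1000 LE?T → r4=0xe1
[10] flags=1000 LS?T → r1=0x7f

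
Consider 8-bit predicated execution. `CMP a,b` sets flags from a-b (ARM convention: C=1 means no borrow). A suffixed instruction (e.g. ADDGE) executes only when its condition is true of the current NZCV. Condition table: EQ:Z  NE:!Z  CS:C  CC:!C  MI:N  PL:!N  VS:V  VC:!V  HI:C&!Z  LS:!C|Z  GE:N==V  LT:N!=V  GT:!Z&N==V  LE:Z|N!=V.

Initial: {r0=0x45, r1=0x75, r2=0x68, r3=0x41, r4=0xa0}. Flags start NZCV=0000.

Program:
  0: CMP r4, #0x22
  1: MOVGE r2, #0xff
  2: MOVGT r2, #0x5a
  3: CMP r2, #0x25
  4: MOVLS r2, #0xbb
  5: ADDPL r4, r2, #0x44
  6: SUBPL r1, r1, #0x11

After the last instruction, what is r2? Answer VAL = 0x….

[0] flags=0011 → (cmp)
[1] flags=0011 GE?F → skip
[2] flags=0011 GT?F → skip
[3] flags=0010 → (cmp)
[4] flags=0010 LS?F → skip
[5] flags=0010 PL?T → r4=0xac
[6] flags=0010 PL?T → r1=0x64

VAL = 0x68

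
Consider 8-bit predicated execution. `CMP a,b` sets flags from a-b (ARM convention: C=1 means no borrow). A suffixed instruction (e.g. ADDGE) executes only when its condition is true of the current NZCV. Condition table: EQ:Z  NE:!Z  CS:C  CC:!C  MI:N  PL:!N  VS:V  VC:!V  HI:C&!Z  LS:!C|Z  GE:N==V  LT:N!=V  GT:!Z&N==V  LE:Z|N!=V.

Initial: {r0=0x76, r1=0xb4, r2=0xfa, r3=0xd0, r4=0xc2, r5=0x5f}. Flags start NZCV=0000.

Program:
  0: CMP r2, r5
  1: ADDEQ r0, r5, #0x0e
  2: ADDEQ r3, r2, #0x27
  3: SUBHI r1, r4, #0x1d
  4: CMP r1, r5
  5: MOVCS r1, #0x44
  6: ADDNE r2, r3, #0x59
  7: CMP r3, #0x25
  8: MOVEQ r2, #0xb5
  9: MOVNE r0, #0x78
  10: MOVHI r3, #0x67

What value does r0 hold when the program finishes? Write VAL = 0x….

0: ✓ CMP  NZCV=1010
1: · ADDEQ
2: · ADDEQ
3: ✓ SUBHI  r1←0xa5
4: ✓ CMP  NZCV=0011
5: ✓ MOVCS  r1←0x44
6: ✓ ADDNE  r2←0x29
7: ✓ CMP  NZCV=1010
8: · MOVEQ
9: ✓ MOVNE  r0←0x78
10: ✓ MOVHI  r3←0x67

VAL = 0x78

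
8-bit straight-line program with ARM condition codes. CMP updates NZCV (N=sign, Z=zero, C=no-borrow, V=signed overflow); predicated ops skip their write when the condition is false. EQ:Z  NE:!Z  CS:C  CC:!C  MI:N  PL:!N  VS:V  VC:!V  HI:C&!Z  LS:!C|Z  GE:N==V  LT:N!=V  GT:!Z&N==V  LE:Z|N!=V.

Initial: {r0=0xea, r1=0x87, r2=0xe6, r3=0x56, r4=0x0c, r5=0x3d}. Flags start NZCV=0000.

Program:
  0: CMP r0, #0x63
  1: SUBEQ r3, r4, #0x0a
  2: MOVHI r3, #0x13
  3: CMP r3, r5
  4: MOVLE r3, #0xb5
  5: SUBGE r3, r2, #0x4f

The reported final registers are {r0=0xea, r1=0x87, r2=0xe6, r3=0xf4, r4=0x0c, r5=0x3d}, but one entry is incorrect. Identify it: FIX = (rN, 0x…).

FIX = (r3, 0xb5)

[0] flags=1010 → (cmp)
[1] flags=1010 EQ?F → skip
[2] flags=1010 HI?T → r3=0x13
[3] flags=1000 → (cmp)
[4] flags=1000 LE?T → r3=0xb5
[5] flags=1000 GE?F → skip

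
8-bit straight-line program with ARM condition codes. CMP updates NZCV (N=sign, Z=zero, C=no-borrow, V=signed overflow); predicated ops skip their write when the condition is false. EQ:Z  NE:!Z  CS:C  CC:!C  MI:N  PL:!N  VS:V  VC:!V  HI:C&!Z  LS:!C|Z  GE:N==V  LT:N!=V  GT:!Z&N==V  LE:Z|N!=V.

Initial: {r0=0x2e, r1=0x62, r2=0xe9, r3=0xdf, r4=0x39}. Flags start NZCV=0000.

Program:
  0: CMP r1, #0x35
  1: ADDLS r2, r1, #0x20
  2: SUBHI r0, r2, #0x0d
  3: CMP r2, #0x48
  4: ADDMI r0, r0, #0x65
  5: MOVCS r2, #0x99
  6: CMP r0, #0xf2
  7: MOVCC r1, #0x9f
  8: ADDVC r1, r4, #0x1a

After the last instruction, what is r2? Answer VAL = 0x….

0: ✓ CMP  NZCV=0010
1: · ADDLS
2: ✓ SUBHI  r0←0xdc
3: ✓ CMP  NZCV=1010
4: ✓ ADDMI  r0←0x41
5: ✓ MOVCS  r2←0x99
6: ✓ CMP  NZCV=0000
7: ✓ MOVCC  r1←0x9f
8: ✓ ADDVC  r1←0x53

VAL = 0x99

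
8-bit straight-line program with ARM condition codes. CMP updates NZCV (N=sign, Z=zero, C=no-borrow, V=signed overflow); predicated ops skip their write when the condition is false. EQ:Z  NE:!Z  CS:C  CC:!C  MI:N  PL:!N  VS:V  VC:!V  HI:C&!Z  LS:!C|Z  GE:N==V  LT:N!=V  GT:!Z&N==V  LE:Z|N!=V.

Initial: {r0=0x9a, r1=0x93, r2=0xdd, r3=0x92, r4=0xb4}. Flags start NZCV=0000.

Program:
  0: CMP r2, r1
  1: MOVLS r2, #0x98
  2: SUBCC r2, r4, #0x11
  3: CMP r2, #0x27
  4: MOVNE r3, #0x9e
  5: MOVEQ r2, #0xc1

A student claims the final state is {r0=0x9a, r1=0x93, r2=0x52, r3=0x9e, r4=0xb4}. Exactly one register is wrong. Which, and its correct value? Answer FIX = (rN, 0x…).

FIX = (r2, 0xdd)

0: ✓ CMP  NZCV=0010
1: · MOVLS
2: · SUBCC
3: ✓ CMP  NZCV=1010
4: ✓ MOVNE  r3←0x9e
5: · MOVEQ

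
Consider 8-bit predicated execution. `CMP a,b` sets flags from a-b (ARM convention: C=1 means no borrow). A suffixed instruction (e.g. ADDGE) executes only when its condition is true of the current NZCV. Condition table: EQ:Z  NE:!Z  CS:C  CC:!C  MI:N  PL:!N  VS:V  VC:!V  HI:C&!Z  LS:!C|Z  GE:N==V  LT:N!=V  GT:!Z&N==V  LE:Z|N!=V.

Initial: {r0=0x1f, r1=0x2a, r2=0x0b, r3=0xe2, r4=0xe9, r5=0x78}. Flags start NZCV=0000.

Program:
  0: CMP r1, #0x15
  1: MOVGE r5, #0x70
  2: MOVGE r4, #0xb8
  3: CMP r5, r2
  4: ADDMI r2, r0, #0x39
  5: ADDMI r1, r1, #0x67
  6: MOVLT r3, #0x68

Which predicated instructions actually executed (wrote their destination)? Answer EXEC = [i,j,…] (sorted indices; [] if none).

EXEC = [1,2]

0: ✓ CMP  NZCV=0010
1: ✓ MOVGE  r5←0x70
2: ✓ MOVGE  r4←0xb8
3: ✓ CMP  NZCV=0010
4: · ADDMI
5: · ADDMI
6: · MOVLT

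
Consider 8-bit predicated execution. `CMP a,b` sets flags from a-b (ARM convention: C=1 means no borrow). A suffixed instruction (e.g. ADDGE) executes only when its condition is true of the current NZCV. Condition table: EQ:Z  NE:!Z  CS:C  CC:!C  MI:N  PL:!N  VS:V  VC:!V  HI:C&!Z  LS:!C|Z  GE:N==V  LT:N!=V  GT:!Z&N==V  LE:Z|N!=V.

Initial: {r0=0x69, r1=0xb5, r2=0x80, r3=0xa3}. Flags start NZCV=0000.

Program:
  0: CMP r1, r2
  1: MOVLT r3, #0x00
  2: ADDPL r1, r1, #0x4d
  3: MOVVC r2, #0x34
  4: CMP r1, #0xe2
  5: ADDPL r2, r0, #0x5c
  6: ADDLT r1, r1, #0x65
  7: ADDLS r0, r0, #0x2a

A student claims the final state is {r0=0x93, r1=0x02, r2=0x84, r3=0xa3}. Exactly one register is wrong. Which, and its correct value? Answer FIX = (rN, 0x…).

FIX = (r2, 0xc5)

[0] flags=0010 → (cmp)
[1] flags=0010 LT?F → skip
[2] flags=0010 PL?T → r1=0x02
[3] flags=0010 VC?T → r2=0x34
[4] flags=0000 → (cmp)
[5] flags=0000 PL?T → r2=0xc5
[6] flags=0000 LT?F → skip
[7] flags=0000 LS?T → r0=0x93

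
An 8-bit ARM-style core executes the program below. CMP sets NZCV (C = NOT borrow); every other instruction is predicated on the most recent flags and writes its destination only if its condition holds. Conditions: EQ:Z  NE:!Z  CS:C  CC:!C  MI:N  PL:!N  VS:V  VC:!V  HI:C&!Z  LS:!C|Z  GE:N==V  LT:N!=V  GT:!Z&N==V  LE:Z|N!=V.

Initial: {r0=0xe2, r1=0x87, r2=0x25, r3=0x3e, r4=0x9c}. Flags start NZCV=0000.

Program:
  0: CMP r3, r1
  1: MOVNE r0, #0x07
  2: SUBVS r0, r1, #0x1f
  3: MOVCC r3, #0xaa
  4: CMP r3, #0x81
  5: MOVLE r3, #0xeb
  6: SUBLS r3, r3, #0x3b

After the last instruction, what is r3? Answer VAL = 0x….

VAL = 0xaa

[0] flags=1001 → (cmp)
[1] flags=1001 NE?T → r0=0x07
[2] flags=1001 VS?T → r0=0x68
[3] flags=1001 CC?T → r3=0xaa
[4] flags=0010 → (cmp)
[5] flags=0010 LE?F → skip
[6] flags=0010 LS?F → skip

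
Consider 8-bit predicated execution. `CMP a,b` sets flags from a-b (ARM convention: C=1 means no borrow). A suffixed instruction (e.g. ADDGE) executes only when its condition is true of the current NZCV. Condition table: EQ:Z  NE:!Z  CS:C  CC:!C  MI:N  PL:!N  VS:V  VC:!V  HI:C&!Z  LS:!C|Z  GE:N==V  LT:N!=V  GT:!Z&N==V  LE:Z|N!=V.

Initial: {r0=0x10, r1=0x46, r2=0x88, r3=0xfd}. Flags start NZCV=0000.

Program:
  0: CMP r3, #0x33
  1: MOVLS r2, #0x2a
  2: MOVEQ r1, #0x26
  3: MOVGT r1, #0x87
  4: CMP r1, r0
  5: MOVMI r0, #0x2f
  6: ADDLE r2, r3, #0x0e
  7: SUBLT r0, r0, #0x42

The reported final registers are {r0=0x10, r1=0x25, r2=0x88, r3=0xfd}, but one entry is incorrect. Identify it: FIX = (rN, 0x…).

[0] flags=1010 → (cmp)
[1] flags=1010 LS?F → skip
[2] flags=1010 EQ?F → skip
[3] flags=1010 GT?F → skip
[4] flags=0010 → (cmp)
[5] flags=0010 MI?F → skip
[6] flags=0010 LE?F → skip
[7] flags=0010 LT?F → skip

FIX = (r1, 0x46)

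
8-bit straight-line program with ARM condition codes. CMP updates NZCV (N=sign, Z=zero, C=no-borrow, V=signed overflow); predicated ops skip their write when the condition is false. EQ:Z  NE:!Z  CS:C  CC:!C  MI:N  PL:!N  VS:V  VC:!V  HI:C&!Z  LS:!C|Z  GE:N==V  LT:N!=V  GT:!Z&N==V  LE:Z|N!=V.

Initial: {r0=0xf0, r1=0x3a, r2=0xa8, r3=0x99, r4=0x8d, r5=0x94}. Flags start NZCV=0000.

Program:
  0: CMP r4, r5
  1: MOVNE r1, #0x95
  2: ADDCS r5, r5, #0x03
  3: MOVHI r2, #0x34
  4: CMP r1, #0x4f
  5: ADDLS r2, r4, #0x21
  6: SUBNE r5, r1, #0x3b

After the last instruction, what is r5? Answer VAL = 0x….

VAL = 0x5a

[0] flags=1000 → (cmp)
[1] flags=1000 NE?T → r1=0x95
[2] flags=1000 CS?F → skip
[3] flags=1000 HI?F → skip
[4] flags=0011 → (cmp)
[5] flags=0011 LS?F → skip
[6] flags=0011 NE?T → r5=0x5a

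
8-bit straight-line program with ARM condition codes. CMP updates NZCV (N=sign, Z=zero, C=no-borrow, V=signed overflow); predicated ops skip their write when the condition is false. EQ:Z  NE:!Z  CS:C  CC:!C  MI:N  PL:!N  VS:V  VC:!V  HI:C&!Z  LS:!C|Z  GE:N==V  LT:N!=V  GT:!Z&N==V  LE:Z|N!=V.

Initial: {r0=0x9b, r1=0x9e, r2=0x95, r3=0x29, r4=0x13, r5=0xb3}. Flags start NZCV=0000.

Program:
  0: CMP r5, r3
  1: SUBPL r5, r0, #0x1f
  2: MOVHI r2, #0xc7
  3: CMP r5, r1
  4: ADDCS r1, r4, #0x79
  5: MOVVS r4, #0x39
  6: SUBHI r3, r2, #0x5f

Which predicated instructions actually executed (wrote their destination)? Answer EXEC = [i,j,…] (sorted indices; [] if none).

EXEC = [2,4,6]

[0] flags=1010 → (cmp)
[1] flags=1010 PL?F → skip
[2] flags=1010 HI?T → r2=0xc7
[3] flags=0010 → (cmp)
[4] flags=0010 CS?T → r1=0x8c
[5] flags=0010 VS?F → skip
[6] flags=0010 HI?T → r3=0x68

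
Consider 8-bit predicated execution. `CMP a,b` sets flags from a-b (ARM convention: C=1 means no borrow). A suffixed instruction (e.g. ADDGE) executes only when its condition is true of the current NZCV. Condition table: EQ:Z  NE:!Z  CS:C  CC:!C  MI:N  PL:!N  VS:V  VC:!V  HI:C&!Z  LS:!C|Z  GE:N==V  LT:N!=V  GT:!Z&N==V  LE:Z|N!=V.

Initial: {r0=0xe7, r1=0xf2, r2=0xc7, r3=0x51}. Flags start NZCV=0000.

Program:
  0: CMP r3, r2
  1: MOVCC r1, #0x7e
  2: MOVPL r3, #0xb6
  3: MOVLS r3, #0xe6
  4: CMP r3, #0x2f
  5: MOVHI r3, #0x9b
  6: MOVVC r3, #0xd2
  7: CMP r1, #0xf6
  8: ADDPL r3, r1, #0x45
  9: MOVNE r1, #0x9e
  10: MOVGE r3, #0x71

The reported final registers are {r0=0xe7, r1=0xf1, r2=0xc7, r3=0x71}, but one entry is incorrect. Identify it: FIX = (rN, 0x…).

FIX = (r1, 0x9e)

[0] flags=1001 → (cmp)
[1] flags=1001 CC?T → r1=0x7e
[2] flags=1001 PL?F → skip
[3] flags=1001 LS?T → r3=0xe6
[4] flags=1010 → (cmp)
[5] flags=1010 HI?T → r3=0x9b
[6] flags=1010 VC?T → r3=0xd2
[7] flags=1001 → (cmp)
[8] flags=1001 PL?F → skip
[9] flags=1001 NE?T → r1=0x9e
[10] flags=1001 GE?T → r3=0x71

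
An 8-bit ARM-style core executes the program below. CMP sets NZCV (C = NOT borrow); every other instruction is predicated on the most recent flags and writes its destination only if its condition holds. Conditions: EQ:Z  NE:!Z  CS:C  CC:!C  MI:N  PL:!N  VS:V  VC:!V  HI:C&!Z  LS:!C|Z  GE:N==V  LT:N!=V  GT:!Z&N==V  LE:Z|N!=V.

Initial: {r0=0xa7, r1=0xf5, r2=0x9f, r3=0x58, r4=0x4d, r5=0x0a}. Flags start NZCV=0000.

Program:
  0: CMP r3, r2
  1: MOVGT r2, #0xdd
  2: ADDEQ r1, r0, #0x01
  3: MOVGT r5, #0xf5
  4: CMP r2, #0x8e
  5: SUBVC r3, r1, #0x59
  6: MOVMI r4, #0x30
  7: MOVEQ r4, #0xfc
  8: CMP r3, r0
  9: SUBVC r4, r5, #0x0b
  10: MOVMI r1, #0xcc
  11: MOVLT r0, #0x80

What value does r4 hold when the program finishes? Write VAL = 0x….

[0] flags=1001 → (cmp)
[1] flags=1001 GT?T → r2=0xdd
[2] flags=1001 EQ?F → skip
[3] flags=1001 GT?T → r5=0xf5
[4] flags=0010 → (cmp)
[5] flags=0010 VC?T → r3=0x9c
[6] flags=0010 MI?F → skip
[7] flags=0010 EQ?F → skip
[8] flags=1000 → (cmp)
[9] flags=1000 VC?T → r4=0xea
[10] flags=1000 MI?T → r1=0xcc
[11] flags=1000 LT?T → r0=0x80

VAL = 0xea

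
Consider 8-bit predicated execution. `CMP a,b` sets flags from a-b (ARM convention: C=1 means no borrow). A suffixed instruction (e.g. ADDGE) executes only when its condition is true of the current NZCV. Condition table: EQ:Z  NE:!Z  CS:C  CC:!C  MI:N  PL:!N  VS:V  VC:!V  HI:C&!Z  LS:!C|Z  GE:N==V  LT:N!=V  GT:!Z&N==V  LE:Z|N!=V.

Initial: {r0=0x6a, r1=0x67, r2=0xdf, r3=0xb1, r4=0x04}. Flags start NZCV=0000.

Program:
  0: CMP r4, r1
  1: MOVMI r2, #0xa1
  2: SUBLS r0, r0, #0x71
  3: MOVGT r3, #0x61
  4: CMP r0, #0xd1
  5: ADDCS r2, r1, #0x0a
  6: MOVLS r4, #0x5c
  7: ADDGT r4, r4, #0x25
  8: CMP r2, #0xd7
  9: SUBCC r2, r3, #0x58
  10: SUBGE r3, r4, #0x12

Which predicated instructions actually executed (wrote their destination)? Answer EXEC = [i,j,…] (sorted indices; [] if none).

[0] flags=1000 → (cmp)
[1] flags=1000 MI?T → r2=0xa1
[2] flags=1000 LS?T → r0=0xf9
[3] flags=1000 GT?F → skip
[4] flags=0010 → (cmp)
[5] flags=0010 CS?T → r2=0x71
[6] flags=0010 LS?F → skip
[7] flags=0010 GT?T → r4=0x29
[8] flags=1001 → (cmp)
[9] flags=1001 CC?T → r2=0x59
[10] flags=1001 GE?T → r3=0x17

EXEC = [1,2,5,7,9,10]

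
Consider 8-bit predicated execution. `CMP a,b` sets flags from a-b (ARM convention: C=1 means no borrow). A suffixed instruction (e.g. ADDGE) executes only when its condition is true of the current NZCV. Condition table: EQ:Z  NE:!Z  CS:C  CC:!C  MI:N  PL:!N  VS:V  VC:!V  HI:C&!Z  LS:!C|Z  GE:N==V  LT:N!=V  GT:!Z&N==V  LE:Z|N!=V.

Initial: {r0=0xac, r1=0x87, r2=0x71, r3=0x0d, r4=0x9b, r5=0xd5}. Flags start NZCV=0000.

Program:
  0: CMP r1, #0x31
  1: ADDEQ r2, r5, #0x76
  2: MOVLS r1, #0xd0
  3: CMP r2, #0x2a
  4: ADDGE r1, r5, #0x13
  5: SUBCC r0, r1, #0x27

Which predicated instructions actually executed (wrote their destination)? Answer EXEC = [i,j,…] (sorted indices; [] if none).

EXEC = [4]

0: ✓ CMP  NZCV=0011
1: · ADDEQ
2: · MOVLS
3: ✓ CMP  NZCV=0010
4: ✓ ADDGE  r1←0xe8
5: · SUBCC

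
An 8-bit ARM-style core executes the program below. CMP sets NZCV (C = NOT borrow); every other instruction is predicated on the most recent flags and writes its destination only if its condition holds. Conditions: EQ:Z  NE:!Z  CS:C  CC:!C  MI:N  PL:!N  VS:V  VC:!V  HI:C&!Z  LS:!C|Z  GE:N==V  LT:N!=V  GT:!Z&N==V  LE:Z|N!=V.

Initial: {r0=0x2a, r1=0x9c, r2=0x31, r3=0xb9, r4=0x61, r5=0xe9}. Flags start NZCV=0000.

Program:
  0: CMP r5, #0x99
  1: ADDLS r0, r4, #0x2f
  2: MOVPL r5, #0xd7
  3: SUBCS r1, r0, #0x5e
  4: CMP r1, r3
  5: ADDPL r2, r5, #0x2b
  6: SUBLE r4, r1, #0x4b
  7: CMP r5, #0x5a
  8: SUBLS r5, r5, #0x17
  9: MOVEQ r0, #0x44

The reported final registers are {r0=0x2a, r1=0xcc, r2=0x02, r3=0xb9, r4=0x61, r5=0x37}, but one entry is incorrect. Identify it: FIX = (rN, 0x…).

FIX = (r5, 0xd7)

0: ✓ CMP  NZCV=0010
1: · ADDLS
2: ✓ MOVPL  r5←0xd7
3: ✓ SUBCS  r1←0xcc
4: ✓ CMP  NZCV=0010
5: ✓ ADDPL  r2←0x02
6: · SUBLE
7: ✓ CMP  NZCV=0011
8: · SUBLS
9: · MOVEQ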